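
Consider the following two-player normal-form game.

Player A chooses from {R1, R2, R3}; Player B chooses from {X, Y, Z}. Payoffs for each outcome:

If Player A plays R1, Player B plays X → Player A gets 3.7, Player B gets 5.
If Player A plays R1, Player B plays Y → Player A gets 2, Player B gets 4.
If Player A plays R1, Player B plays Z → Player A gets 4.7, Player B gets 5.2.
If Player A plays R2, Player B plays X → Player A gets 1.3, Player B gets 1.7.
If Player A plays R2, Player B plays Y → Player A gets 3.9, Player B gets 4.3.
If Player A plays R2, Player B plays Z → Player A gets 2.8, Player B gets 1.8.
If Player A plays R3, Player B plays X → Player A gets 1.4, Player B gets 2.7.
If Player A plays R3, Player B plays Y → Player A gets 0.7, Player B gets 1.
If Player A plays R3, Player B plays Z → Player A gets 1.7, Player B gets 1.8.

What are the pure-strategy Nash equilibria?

Player A against X: payoffs 3.7, 1.3, 1.4 → best response R1.
Player A against Y: payoffs 2, 3.9, 0.7 → best response R2.
Player A against Z: payoffs 4.7, 2.8, 1.7 → best response R1.
Player B against R1: payoffs 5, 4, 5.2 → best response Z.
Player B against R2: payoffs 1.7, 4.3, 1.8 → best response Y.
Player B against R3: payoffs 2.7, 1, 1.8 → best response X.
Mutual best responses: (R1, Z); (R2, Y).

Pure-strategy Nash equilibria: (R1, Z) and (R2, Y)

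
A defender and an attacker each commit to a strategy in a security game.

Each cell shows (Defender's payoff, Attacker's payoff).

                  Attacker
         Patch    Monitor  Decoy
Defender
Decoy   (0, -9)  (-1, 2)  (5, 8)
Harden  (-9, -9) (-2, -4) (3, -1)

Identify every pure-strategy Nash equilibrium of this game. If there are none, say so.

(Decoy, Patch): Attacker can switch to Monitor (-9 → 2). Not NE.
(Decoy, Monitor): Attacker can switch to Decoy (2 → 8). Not NE.
(Decoy, Decoy): Defender gets 5, best alternative 3; Attacker gets 8, best alternative 2. No profitable deviation — NE.
(Harden, Patch): Defender can switch to Decoy (-9 → 0). Not NE.
(Harden, Monitor): Defender can switch to Decoy (-2 → -1). Not NE.
(Harden, Decoy): Defender can switch to Decoy (3 → 5). Not NE.

The unique pure-strategy Nash equilibrium is (Decoy, Decoy).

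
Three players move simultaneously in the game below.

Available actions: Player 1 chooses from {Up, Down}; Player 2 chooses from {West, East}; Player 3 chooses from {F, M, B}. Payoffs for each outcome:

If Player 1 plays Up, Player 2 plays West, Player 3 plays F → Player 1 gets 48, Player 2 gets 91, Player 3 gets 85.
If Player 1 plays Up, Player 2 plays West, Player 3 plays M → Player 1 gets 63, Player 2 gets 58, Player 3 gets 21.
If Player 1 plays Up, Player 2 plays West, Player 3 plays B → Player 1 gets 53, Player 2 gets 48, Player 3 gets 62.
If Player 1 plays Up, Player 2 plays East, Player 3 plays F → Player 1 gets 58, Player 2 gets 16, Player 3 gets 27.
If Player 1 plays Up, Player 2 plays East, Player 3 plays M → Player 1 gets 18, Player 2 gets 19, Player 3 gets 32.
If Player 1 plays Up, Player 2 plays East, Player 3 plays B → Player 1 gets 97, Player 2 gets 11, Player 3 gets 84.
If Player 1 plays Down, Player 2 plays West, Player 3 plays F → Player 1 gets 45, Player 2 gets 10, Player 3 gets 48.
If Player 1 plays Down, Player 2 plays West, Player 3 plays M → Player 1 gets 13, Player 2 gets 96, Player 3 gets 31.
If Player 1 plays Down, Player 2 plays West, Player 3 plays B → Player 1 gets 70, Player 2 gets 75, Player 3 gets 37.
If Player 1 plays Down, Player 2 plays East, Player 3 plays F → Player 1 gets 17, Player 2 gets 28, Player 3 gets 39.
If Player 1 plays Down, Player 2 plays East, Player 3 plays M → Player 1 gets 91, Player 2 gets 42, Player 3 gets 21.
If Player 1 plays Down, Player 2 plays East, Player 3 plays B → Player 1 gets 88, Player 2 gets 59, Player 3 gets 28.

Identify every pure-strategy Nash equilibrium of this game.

Pure NE: (Up, West, F)

Mark each player's best response to every combination of opponents' strategies; a profile where every player is best-responding is a pure Nash equilibrium.
Player 1 against (West, F): payoffs 48, 45 → best response Up.
Player 1 against (West, M): payoffs 63, 13 → best response Up.
Player 1 against (West, B): payoffs 53, 70 → best response Down.
Player 1 against (East, F): payoffs 58, 17 → best response Up.
Player 1 against (East, M): payoffs 18, 91 → best response Down.
Player 1 against (East, B): payoffs 97, 88 → best response Up.
Player 2 against (Up, F): payoffs 91, 16 → best response West.
Player 2 against (Up, M): payoffs 58, 19 → best response West.
Player 2 against (Up, B): payoffs 48, 11 → best response West.
Player 2 against (Down, F): payoffs 10, 28 → best response East.
Player 2 against (Down, M): payoffs 96, 42 → best response West.
Player 2 against (Down, B): payoffs 75, 59 → best response West.
Player 3 against (Up, West): payoffs 85, 21, 62 → best response F.
Player 3 against (Up, East): payoffs 27, 32, 84 → best response B.
Player 3 against (Down, West): payoffs 48, 31, 37 → best response F.
Player 3 against (Down, East): payoffs 39, 21, 28 → best response F.
Mutual best responses: (Up, West, F).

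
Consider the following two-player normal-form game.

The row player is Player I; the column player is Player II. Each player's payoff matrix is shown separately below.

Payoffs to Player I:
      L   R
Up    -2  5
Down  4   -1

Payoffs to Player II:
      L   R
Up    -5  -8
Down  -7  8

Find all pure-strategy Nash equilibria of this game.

(Up, L): Player I can switch to Down (-2 → 4). Not NE.
(Up, R): Player II can switch to L (-8 → -5). Not NE.
(Down, L): Player II can switch to R (-7 → 8). Not NE.
(Down, R): Player I can switch to Up (-1 → 5). Not NE.

No pure-strategy Nash equilibrium.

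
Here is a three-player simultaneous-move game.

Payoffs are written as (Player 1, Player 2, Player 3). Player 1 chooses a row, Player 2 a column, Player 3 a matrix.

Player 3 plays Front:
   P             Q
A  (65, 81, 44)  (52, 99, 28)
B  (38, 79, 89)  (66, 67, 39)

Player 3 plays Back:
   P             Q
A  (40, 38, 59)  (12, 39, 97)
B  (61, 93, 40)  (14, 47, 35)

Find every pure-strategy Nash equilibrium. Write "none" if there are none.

This game has no pure Nash equilibrium.

Player 1 against (P, Front): payoffs 65, 38 → best response A.
Player 1 against (P, Back): payoffs 40, 61 → best response B.
Player 1 against (Q, Front): payoffs 52, 66 → best response B.
Player 1 against (Q, Back): payoffs 12, 14 → best response B.
Player 2 against (A, Front): payoffs 81, 99 → best response Q.
Player 2 against (A, Back): payoffs 38, 39 → best response Q.
Player 2 against (B, Front): payoffs 79, 67 → best response P.
Player 2 against (B, Back): payoffs 93, 47 → best response P.
Player 3 against (A, P): payoffs 44, 59 → best response Back.
Player 3 against (A, Q): payoffs 28, 97 → best response Back.
Player 3 against (B, P): payoffs 89, 40 → best response Front.
Player 3 against (B, Q): payoffs 39, 35 → best response Front.
No profile is a mutual best response for all players.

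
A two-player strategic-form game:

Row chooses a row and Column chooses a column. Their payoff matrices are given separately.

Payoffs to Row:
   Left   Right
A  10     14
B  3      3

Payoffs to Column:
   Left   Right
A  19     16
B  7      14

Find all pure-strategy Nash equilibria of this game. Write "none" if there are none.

Check each profile: it is a Nash equilibrium iff no player can strictly gain by switching unilaterally.
(A, Left): Row gets 10, best alternative 3; Column gets 19, best alternative 16. No profitable deviation — NE.
(A, Right): Column can switch to Left (16 → 19). Not NE.
(B, Left): Row can switch to A (3 → 10). Not NE.
(B, Right): Row can switch to A (3 → 14). Not NE.

(A, Left)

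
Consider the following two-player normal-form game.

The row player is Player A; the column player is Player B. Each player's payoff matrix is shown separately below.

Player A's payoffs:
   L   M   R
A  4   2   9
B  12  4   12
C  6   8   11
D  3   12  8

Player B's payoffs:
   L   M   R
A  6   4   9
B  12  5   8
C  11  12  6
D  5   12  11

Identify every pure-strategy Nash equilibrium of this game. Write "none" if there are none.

Pure-strategy Nash equilibria: (B, L) and (D, M)

Player A against L: payoffs 4, 12, 6, 3 → best response B.
Player A against M: payoffs 2, 4, 8, 12 → best response D.
Player A against R: payoffs 9, 12, 11, 8 → best response B.
Player B against A: payoffs 6, 4, 9 → best response R.
Player B against B: payoffs 12, 5, 8 → best response L.
Player B against C: payoffs 11, 12, 6 → best response M.
Player B against D: payoffs 5, 12, 11 → best response M.
Mutual best responses: (B, L); (D, M).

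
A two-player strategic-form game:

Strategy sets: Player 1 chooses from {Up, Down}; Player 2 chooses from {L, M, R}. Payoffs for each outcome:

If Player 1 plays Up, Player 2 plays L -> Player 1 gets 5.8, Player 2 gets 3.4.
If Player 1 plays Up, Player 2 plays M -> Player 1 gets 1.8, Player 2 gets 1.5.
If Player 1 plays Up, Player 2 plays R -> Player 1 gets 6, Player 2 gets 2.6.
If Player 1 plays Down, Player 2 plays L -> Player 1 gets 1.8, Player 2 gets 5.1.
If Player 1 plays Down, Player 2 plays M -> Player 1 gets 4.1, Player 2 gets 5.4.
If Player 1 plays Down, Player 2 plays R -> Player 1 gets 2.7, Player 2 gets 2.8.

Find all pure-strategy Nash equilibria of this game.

Player 1 against L: payoffs 5.8, 1.8 → best response Up.
Player 1 against M: payoffs 1.8, 4.1 → best response Down.
Player 1 against R: payoffs 6, 2.7 → best response Up.
Player 2 against Up: payoffs 3.4, 1.5, 2.6 → best response L.
Player 2 against Down: payoffs 5.1, 5.4, 2.8 → best response M.
Mutual best responses: (Up, L); (Down, M).

The pure Nash equilibria are (Up, L), (Down, M).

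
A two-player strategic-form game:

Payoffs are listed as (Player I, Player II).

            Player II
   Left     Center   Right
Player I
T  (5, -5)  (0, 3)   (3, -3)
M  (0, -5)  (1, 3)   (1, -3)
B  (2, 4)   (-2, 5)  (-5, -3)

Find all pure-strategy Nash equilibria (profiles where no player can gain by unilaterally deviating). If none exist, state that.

Player I against Left: payoffs 5, 0, 2 → best response T.
Player I against Center: payoffs 0, 1, -2 → best response M.
Player I against Right: payoffs 3, 1, -5 → best response T.
Player II against T: payoffs -5, 3, -3 → best response Center.
Player II against M: payoffs -5, 3, -3 → best response Center.
Player II against B: payoffs 4, 5, -3 → best response Center.
Mutual best responses: (M, Center).

Pure NE: (M, Center)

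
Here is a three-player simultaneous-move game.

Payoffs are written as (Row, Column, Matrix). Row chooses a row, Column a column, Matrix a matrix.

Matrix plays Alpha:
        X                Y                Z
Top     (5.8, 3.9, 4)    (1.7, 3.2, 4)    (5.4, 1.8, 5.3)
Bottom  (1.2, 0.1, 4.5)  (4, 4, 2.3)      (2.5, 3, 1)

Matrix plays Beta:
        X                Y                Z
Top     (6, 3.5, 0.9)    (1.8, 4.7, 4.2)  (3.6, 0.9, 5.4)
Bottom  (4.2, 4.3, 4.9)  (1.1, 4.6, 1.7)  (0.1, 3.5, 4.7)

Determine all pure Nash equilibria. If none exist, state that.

Pure-strategy Nash equilibria: (Top, X, Alpha) and (Top, Y, Beta) and (Bottom, Y, Alpha)

For each strategy profile, look for a profitable unilateral deviation.
(Top, X, Alpha): Row gets 5.8, best alternative 1.2; Column gets 3.9, best alternative 3.2; Matrix gets 4, best alternative 0.9. No profitable deviation — NE.
(Top, X, Beta): Column can switch to Y (3.5 → 4.7). Not NE.
(Top, Y, Alpha): Row can switch to Bottom (1.7 → 4). Not NE.
(Top, Y, Beta): Row gets 1.8, best alternative 1.1; Column gets 4.7, best alternative 3.5; Matrix gets 4.2, best alternative 4. No profitable deviation — NE.
(Top, Z, Alpha): Column can switch to X (1.8 → 3.9). Not NE.
(Top, Z, Beta): Column can switch to X (0.9 → 3.5). Not NE.
(Bottom, X, Alpha): Row can switch to Top (1.2 → 5.8). Not NE.
(Bottom, X, Beta): Row can switch to Top (4.2 → 6). Not NE.
(Bottom, Y, Alpha): Row gets 4, best alternative 1.7; Column gets 4, best alternative 3; Matrix gets 2.3, best alternative 1.7. No profitable deviation — NE.
(Bottom, Y, Beta): Row can switch to Top (1.1 → 1.8). Not NE.
(Bottom, Z, Alpha): Row can switch to Top (2.5 → 5.4). Not NE.
(Bottom, Z, Beta): Row can switch to Top (0.1 → 3.6). Not NE.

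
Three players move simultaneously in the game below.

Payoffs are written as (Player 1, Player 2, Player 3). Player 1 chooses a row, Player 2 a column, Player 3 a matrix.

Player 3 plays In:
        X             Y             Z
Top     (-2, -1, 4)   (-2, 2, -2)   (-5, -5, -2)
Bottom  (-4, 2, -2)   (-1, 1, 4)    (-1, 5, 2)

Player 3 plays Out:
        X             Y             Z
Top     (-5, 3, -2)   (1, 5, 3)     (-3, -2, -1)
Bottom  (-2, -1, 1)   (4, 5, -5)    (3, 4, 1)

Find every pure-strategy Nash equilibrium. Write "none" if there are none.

The unique pure-strategy Nash equilibrium is (Bottom, Z, In).

Mark each player's best response to every combination of opponents' strategies; a profile where every player is best-responding is a pure Nash equilibrium.
Player 1 against (X, In): payoffs -2, -4 → best response Top.
Player 1 against (X, Out): payoffs -5, -2 → best response Bottom.
Player 1 against (Y, In): payoffs -2, -1 → best response Bottom.
Player 1 against (Y, Out): payoffs 1, 4 → best response Bottom.
Player 1 against (Z, In): payoffs -5, -1 → best response Bottom.
Player 1 against (Z, Out): payoffs -3, 3 → best response Bottom.
Player 2 against (Top, In): payoffs -1, 2, -5 → best response Y.
Player 2 against (Top, Out): payoffs 3, 5, -2 → best response Y.
Player 2 against (Bottom, In): payoffs 2, 1, 5 → best response Z.
Player 2 against (Bottom, Out): payoffs -1, 5, 4 → best response Y.
Player 3 against (Top, X): payoffs 4, -2 → best response In.
Player 3 against (Top, Y): payoffs -2, 3 → best response Out.
Player 3 against (Top, Z): payoffs -2, -1 → best response Out.
Player 3 against (Bottom, X): payoffs -2, 1 → best response Out.
Player 3 against (Bottom, Y): payoffs 4, -5 → best response In.
Player 3 against (Bottom, Z): payoffs 2, 1 → best response In.
Mutual best responses: (Bottom, Z, In).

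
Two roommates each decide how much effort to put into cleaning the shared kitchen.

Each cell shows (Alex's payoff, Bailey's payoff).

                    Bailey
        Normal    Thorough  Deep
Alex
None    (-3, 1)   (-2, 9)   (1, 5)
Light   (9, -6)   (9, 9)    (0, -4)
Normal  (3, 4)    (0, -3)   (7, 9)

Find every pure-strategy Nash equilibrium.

Pure-strategy Nash equilibria: (Light, Thorough); (Normal, Deep)

(None, Normal): Alex can switch to Light (-3 → 9). Not NE.
(None, Thorough): Alex can switch to Light (-2 → 9). Not NE.
(None, Deep): Alex can switch to Normal (1 → 7). Not NE.
(Light, Normal): Bailey can switch to Thorough (-6 → 9). Not NE.
(Light, Thorough): Alex gets 9, best alternative 0; Bailey gets 9, best alternative -4. No profitable deviation — NE.
(Light, Deep): Alex can switch to None (0 → 1). Not NE.
(Normal, Normal): Alex can switch to Light (3 → 9). Not NE.
(Normal, Deep): Alex gets 7, best alternative 1; Bailey gets 9, best alternative 4. No profitable deviation — NE.
(The remaining 1 profile has a profitable deviation by the same check.)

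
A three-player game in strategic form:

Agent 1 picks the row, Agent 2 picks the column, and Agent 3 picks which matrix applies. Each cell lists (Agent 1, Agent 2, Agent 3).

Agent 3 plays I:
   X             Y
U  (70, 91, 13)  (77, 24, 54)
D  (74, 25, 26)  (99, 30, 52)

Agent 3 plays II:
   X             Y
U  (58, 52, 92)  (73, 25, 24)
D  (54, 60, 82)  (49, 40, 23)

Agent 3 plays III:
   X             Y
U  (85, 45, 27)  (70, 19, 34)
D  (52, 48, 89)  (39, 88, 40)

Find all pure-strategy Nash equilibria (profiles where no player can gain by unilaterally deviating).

The pure Nash equilibria are (U, X, II); (D, Y, I).

Agent 1 against (X, I): payoffs 70, 74 → best response D.
Agent 1 against (X, II): payoffs 58, 54 → best response U.
Agent 1 against (X, III): payoffs 85, 52 → best response U.
Agent 1 against (Y, I): payoffs 77, 99 → best response D.
Agent 1 against (Y, II): payoffs 73, 49 → best response U.
Agent 1 against (Y, III): payoffs 70, 39 → best response U.
Agent 2 against (U, I): payoffs 91, 24 → best response X.
Agent 2 against (U, II): payoffs 52, 25 → best response X.
Agent 2 against (U, III): payoffs 45, 19 → best response X.
Agent 2 against (D, I): payoffs 25, 30 → best response Y.
Agent 2 against (D, II): payoffs 60, 40 → best response X.
Agent 2 against (D, III): payoffs 48, 88 → best response Y.
Agent 3 against (U, X): payoffs 13, 92, 27 → best response II.
Agent 3 against (U, Y): payoffs 54, 24, 34 → best response I.
Agent 3 against (D, X): payoffs 26, 82, 89 → best response III.
Agent 3 against (D, Y): payoffs 52, 23, 40 → best response I.
Mutual best responses: (U, X, II); (D, Y, I).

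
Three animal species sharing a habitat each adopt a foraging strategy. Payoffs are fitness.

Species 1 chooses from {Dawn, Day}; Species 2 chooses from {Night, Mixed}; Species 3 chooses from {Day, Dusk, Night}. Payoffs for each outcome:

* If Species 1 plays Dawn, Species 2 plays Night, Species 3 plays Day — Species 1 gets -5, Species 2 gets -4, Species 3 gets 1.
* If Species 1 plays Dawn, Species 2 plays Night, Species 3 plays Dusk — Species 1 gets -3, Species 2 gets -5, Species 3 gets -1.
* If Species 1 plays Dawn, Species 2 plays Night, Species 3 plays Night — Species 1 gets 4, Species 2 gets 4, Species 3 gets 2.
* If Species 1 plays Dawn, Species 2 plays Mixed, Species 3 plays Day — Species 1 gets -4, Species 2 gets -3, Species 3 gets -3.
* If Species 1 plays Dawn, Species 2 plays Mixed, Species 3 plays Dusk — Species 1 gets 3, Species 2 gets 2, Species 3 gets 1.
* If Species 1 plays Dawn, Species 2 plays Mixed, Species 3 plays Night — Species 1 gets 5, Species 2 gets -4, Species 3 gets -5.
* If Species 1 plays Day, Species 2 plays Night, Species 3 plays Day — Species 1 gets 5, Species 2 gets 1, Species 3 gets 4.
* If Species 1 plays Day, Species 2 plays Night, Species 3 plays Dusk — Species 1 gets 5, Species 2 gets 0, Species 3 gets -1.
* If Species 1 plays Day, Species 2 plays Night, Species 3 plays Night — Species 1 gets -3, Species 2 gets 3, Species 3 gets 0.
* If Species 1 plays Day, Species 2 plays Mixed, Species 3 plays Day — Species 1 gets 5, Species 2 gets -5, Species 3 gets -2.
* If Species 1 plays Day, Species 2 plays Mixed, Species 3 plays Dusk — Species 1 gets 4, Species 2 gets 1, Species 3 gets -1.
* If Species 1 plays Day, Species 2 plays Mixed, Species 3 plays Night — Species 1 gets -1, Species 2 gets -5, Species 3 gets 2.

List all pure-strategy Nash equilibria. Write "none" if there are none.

Pure-strategy Nash equilibria: (Dawn, Night, Night); (Day, Night, Day)

Check each profile: it is a Nash equilibrium iff no player can strictly gain by switching unilaterally.
(Dawn, Night, Day): Species 1 can switch to Day (-5 → 5). Not NE.
(Dawn, Night, Dusk): Species 1 can switch to Day (-3 → 5). Not NE.
(Dawn, Night, Night): Species 1 gets 4, best alternative -3; Species 2 gets 4, best alternative -4; Species 3 gets 2, best alternative 1. No profitable deviation — NE.
(Dawn, Mixed, Day): Species 1 can switch to Day (-4 → 5). Not NE.
(Dawn, Mixed, Dusk): Species 1 can switch to Day (3 → 4). Not NE.
(Dawn, Mixed, Night): Species 2 can switch to Night (-4 → 4). Not NE.
(Day, Night, Day): Species 1 gets 5, best alternative -5; Species 2 gets 1, best alternative -5; Species 3 gets 4, best alternative 0. No profitable deviation — NE.
(Day, Night, Dusk): Species 2 can switch to Mixed (0 → 1). Not NE.
(Day, Night, Night): Species 1 can switch to Dawn (-3 → 4). Not NE.
(Day, Mixed, Day): Species 2 can switch to Night (-5 → 1). Not NE.
(Day, Mixed, Dusk): Species 3 can switch to Night (-1 → 2). Not NE.
(Day, Mixed, Night): Species 1 can switch to Dawn (-1 → 5). Not NE.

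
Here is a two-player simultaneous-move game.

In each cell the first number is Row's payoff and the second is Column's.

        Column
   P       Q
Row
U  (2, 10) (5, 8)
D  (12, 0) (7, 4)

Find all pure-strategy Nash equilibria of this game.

Check each profile: it is a Nash equilibrium iff no player can strictly gain by switching unilaterally.
(U, P): Row can switch to D (2 → 12). Not NE.
(U, Q): Row can switch to D (5 → 7). Not NE.
(D, P): Column can switch to Q (0 → 4). Not NE.
(D, Q): Row gets 7, best alternative 5; Column gets 4, best alternative 0. No profitable deviation — NE.

The unique pure-strategy Nash equilibrium is (D, Q).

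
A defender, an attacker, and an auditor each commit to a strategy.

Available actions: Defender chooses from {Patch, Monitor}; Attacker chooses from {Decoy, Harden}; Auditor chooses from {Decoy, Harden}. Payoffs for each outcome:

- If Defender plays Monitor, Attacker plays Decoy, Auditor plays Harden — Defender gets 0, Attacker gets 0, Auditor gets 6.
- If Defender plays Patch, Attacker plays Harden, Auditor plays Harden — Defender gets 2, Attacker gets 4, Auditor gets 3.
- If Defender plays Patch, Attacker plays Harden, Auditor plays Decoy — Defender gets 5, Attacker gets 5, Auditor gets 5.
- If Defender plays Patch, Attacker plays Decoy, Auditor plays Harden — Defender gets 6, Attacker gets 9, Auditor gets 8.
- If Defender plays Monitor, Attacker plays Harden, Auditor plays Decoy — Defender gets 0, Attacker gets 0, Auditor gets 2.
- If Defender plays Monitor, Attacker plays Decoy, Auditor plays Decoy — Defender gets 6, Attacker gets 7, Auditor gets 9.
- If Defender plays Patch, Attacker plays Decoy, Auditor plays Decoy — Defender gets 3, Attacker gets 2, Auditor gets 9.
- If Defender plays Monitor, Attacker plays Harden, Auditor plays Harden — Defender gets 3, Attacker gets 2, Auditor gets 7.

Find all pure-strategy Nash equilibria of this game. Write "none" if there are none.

The pure Nash equilibria are (Patch, Harden, Decoy); (Monitor, Decoy, Decoy); (Monitor, Harden, Harden).

(Patch, Decoy, Decoy): Defender can switch to Monitor (3 → 6). Not NE.
(Patch, Decoy, Harden): Auditor can switch to Decoy (8 → 9). Not NE.
(Patch, Harden, Decoy): Defender gets 5, best alternative 0; Attacker gets 5, best alternative 2; Auditor gets 5, best alternative 3. No profitable deviation — NE.
(Patch, Harden, Harden): Defender can switch to Monitor (2 → 3). Not NE.
(Monitor, Decoy, Decoy): Defender gets 6, best alternative 3; Attacker gets 7, best alternative 0; Auditor gets 9, best alternative 6. No profitable deviation — NE.
(Monitor, Decoy, Harden): Defender can switch to Patch (0 → 6). Not NE.
(Monitor, Harden, Decoy): Defender can switch to Patch (0 → 5). Not NE.
(Monitor, Harden, Harden): Defender gets 3, best alternative 2; Attacker gets 2, best alternative 0; Auditor gets 7, best alternative 2. No profitable deviation — NE.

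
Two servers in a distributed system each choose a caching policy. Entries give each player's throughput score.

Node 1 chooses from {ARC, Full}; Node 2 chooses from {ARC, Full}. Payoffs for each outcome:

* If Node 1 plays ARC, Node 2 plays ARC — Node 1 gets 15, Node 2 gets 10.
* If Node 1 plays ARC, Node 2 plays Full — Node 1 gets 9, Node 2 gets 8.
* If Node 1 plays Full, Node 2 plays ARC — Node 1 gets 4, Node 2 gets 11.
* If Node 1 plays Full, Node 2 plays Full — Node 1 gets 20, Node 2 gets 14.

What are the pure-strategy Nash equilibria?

The pure Nash equilibria are (ARC, ARC); (Full, Full).

Mark each player's best response to every combination of opponents' strategies; a profile where every player is best-responding is a pure Nash equilibrium.
Node 1 against ARC: payoffs 15, 4 → best response ARC.
Node 1 against Full: payoffs 9, 20 → best response Full.
Node 2 against ARC: payoffs 10, 8 → best response ARC.
Node 2 against Full: payoffs 11, 14 → best response Full.
Mutual best responses: (ARC, ARC); (Full, Full).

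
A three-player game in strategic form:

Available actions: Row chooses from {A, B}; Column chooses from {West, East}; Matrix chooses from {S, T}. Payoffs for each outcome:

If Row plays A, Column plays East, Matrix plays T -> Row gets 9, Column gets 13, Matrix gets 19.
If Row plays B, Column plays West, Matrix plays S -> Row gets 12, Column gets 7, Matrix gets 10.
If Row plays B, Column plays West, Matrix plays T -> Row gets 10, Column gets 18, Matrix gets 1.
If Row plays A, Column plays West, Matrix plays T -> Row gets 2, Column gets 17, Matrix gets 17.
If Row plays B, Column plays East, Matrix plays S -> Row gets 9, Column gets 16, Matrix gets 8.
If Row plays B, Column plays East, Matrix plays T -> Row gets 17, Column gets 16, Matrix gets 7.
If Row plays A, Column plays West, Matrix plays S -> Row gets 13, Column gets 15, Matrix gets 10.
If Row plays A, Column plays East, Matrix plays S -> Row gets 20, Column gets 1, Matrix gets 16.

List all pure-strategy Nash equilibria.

(A, West, S): Matrix can switch to T (10 → 17). Not NE.
(A, West, T): Row can switch to B (2 → 10). Not NE.
(A, East, S): Column can switch to West (1 → 15). Not NE.
(A, East, T): Row can switch to B (9 → 17). Not NE.
(B, West, S): Row can switch to A (12 → 13). Not NE.
(B, West, T): Matrix can switch to S (1 → 10). Not NE.
(B, East, S): Row can switch to A (9 → 20). Not NE.
(B, East, T): Column can switch to West (16 → 18). Not NE.

No pure-strategy Nash equilibrium.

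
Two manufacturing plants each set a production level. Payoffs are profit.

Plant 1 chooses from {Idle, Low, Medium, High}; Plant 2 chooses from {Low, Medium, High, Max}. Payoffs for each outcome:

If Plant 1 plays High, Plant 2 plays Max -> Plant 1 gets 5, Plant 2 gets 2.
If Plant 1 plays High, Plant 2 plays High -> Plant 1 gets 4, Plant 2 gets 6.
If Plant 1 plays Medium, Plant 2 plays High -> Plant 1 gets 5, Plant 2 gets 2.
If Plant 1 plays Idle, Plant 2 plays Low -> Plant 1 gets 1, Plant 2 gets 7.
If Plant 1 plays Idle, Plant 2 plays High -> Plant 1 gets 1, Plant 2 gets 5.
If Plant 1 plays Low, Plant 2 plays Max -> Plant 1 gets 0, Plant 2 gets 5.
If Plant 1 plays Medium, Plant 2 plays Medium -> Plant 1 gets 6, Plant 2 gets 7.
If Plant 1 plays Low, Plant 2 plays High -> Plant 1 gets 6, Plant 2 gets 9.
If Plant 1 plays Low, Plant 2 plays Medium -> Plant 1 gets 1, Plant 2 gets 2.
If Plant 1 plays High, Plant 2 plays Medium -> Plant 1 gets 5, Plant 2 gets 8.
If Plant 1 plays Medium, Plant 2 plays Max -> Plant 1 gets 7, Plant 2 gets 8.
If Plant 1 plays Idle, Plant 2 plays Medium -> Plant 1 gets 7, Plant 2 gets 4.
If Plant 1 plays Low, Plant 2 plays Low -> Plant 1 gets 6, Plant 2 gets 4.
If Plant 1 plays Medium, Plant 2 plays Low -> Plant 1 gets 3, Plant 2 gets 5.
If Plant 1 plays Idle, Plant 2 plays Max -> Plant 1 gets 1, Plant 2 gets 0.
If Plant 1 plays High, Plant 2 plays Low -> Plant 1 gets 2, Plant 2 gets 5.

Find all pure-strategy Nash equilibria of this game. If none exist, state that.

(Low, High), (Medium, Max)

Check each profile: it is a Nash equilibrium iff no player can strictly gain by switching unilaterally.
(Idle, Low): Plant 1 can switch to Low (1 → 6). Not NE.
(Idle, Medium): Plant 2 can switch to Low (4 → 7). Not NE.
(Idle, High): Plant 1 can switch to Low (1 → 6). Not NE.
(Idle, Max): Plant 1 can switch to Medium (1 → 7). Not NE.
(Low, Low): Plant 2 can switch to High (4 → 9). Not NE.
(Low, Medium): Plant 1 can switch to Idle (1 → 7). Not NE.
(Low, High): Plant 1 gets 6, best alternative 5; Plant 2 gets 9, best alternative 5. No profitable deviation — NE.
(Low, Max): Plant 1 can switch to Idle (0 → 1). Not NE.
(Medium, Low): Plant 1 can switch to Low (3 → 6). Not NE.
(Medium, Max): Plant 1 gets 7, best alternative 5; Plant 2 gets 8, best alternative 7. No profitable deviation — NE.
(The remaining 6 profiles each have a profitable deviation by the same check.)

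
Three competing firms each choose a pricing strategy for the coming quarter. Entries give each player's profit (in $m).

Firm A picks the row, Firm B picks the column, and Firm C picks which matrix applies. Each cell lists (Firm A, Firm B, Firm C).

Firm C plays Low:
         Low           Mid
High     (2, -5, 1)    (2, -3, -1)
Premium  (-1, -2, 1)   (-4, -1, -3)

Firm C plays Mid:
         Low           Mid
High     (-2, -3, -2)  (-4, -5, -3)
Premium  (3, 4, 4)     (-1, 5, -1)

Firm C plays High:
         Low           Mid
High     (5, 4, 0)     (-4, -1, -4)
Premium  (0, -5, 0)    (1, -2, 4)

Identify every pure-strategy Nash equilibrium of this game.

Check each profile: it is a Nash equilibrium iff no player can strictly gain by switching unilaterally.
(High, Low, Low): Firm B can switch to Mid (-5 → -3). Not NE.
(High, Low, Mid): Firm A can switch to Premium (-2 → 3). Not NE.
(High, Low, High): Firm C can switch to Low (0 → 1). Not NE.
(High, Mid, Low): Firm A gets 2, best alternative -4; Firm B gets -3, best alternative -5; Firm C gets -1, best alternative -3. No profitable deviation — NE.
(High, Mid, Mid): Firm A can switch to Premium (-4 → -1). Not NE.
(High, Mid, High): Firm A can switch to Premium (-4 → 1). Not NE.
(Premium, Low, Low): Firm A can switch to High (-1 → 2). Not NE.
(Premium, Low, Mid): Firm B can switch to Mid (4 → 5). Not NE.
(Premium, Low, High): Firm A can switch to High (0 → 5). Not NE.
(Premium, Mid, Low): Firm A can switch to High (-4 → 2). Not NE.
(Premium, Mid, Mid): Firm C can switch to High (-1 → 4). Not NE.
(Premium, Mid, High): Firm A gets 1, best alternative -4; Firm B gets -2, best alternative -5; Firm C gets 4, best alternative -1. No profitable deviation — NE.

(High, Mid, Low); (Premium, Mid, High)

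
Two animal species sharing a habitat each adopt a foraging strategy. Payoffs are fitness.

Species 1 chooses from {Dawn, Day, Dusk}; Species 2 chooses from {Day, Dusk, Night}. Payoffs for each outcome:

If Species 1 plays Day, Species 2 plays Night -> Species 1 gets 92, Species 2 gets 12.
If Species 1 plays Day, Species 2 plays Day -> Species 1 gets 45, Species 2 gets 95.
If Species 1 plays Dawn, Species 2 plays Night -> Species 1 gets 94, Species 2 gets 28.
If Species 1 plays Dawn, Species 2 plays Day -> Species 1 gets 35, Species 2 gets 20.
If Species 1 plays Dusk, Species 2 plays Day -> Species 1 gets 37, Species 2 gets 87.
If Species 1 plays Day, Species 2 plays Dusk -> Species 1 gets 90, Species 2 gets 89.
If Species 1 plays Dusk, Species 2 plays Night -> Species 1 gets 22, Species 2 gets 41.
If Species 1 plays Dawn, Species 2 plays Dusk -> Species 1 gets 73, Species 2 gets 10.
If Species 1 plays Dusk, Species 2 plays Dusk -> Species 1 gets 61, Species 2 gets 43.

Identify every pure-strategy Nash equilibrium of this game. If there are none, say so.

The pure Nash equilibria are (Dawn, Night) and (Day, Day).

Mark each player's best response to every combination of opponents' strategies; a profile where every player is best-responding is a pure Nash equilibrium.
Species 1 against Day: payoffs 35, 45, 37 → best response Day.
Species 1 against Dusk: payoffs 73, 90, 61 → best response Day.
Species 1 against Night: payoffs 94, 92, 22 → best response Dawn.
Species 2 against Dawn: payoffs 20, 10, 28 → best response Night.
Species 2 against Day: payoffs 95, 89, 12 → best response Day.
Species 2 against Dusk: payoffs 87, 43, 41 → best response Day.
Mutual best responses: (Dawn, Night); (Day, Day).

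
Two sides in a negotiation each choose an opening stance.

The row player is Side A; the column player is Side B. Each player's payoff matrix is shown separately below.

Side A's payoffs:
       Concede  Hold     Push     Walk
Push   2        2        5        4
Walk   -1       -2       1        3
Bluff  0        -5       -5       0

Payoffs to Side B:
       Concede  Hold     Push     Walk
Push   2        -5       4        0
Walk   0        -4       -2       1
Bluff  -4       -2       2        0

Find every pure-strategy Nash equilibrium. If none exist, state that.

Pure NE: (Push, Push)

For each strategy profile, look for a profitable unilateral deviation.
(Push, Concede): Side B can switch to Push (2 → 4). Not NE.
(Push, Hold): Side B can switch to Concede (-5 → 2). Not NE.
(Push, Push): Side A gets 5, best alternative 1; Side B gets 4, best alternative 2. No profitable deviation — NE.
(Push, Walk): Side B can switch to Concede (0 → 2). Not NE.
(Walk, Concede): Side A can switch to Push (-1 → 2). Not NE.
(Walk, Hold): Side A can switch to Push (-2 → 2). Not NE.
(Walk, Push): Side A can switch to Push (1 → 5). Not NE.
(The remaining 5 profiles each have a profitable deviation by the same check.)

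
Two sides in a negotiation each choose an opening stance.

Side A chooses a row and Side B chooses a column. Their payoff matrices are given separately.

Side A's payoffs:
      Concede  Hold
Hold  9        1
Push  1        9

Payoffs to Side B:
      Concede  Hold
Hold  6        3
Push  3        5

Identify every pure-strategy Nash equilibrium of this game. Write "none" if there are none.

(Hold, Concede): Side A gets 9, best alternative 1; Side B gets 6, best alternative 3. No profitable deviation — NE.
(Hold, Hold): Side A can switch to Push (1 → 9). Not NE.
(Push, Concede): Side A can switch to Hold (1 → 9). Not NE.
(Push, Hold): Side A gets 9, best alternative 1; Side B gets 5, best alternative 3. No profitable deviation — NE.

The pure Nash equilibria are (Hold, Concede); (Push, Hold).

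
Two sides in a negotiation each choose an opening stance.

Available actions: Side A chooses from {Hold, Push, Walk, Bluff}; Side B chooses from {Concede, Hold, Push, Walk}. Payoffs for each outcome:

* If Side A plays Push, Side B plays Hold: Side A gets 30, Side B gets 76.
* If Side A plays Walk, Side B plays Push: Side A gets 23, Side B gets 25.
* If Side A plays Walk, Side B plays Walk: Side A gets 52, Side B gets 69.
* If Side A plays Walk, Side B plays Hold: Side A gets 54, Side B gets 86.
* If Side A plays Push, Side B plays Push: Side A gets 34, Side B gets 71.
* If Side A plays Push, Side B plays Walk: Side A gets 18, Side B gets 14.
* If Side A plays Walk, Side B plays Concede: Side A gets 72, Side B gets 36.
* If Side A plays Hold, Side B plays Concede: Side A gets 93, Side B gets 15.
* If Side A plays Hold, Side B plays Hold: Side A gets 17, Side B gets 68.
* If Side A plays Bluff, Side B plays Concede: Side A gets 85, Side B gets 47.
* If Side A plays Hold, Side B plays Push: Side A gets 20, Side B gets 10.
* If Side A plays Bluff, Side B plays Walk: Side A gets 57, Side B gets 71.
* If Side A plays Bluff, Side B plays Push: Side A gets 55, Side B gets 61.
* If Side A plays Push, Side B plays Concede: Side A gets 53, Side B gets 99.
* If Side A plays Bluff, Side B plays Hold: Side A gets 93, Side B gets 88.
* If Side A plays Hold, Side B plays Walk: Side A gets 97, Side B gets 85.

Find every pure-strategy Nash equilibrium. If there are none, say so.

For each player, find the best response to each opponent profile; mutual best responses are the pure NE.
Side A against Concede: payoffs 93, 53, 72, 85 → best response Hold.
Side A against Hold: payoffs 17, 30, 54, 93 → best response Bluff.
Side A against Push: payoffs 20, 34, 23, 55 → best response Bluff.
Side A against Walk: payoffs 97, 18, 52, 57 → best response Hold.
Side B against Hold: payoffs 15, 68, 10, 85 → best response Walk.
Side B against Push: payoffs 99, 76, 71, 14 → best response Concede.
Side B against Walk: payoffs 36, 86, 25, 69 → best response Hold.
Side B against Bluff: payoffs 47, 88, 61, 71 → best response Hold.
Mutual best responses: (Hold, Walk); (Bluff, Hold).

The pure Nash equilibria are (Hold, Walk); (Bluff, Hold).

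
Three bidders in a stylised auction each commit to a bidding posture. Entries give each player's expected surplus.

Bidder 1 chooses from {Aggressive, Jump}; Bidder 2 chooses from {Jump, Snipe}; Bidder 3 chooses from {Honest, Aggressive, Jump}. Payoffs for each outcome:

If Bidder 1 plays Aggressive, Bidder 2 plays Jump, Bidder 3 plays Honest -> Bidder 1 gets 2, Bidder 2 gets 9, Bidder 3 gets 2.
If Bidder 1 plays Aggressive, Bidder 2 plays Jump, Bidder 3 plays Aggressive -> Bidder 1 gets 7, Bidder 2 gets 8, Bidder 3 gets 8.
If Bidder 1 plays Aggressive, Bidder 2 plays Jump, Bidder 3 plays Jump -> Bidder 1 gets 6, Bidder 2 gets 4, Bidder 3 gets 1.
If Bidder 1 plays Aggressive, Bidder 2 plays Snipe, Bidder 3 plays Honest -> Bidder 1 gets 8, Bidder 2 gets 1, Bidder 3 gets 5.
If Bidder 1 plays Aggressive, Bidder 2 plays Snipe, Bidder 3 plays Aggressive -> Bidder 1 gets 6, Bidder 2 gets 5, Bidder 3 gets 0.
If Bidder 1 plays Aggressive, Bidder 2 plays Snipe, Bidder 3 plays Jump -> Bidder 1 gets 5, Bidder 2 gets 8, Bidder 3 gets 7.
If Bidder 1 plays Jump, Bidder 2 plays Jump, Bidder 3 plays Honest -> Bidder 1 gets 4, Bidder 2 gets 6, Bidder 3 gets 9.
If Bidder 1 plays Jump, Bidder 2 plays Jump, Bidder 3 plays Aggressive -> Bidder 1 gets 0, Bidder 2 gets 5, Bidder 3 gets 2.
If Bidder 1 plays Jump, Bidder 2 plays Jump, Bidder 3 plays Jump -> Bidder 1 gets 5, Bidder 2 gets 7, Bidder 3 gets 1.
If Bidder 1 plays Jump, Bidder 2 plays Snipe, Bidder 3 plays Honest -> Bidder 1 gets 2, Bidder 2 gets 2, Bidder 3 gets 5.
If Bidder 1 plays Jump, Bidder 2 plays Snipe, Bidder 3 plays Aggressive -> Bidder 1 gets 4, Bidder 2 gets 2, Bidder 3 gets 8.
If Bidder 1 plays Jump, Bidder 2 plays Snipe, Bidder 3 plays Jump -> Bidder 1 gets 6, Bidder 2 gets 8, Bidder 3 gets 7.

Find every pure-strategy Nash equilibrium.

Pure-strategy Nash equilibria: (Aggressive, Jump, Aggressive); (Jump, Jump, Honest)

Bidder 1 against (Jump, Honest): payoffs 2, 4 → best response Jump.
Bidder 1 against (Jump, Aggressive): payoffs 7, 0 → best response Aggressive.
Bidder 1 against (Jump, Jump): payoffs 6, 5 → best response Aggressive.
Bidder 1 against (Snipe, Honest): payoffs 8, 2 → best response Aggressive.
Bidder 1 against (Snipe, Aggressive): payoffs 6, 4 → best response Aggressive.
Bidder 1 against (Snipe, Jump): payoffs 5, 6 → best response Jump.
Bidder 2 against (Aggressive, Honest): payoffs 9, 1 → best response Jump.
Bidder 2 against (Aggressive, Aggressive): payoffs 8, 5 → best response Jump.
Bidder 2 against (Aggressive, Jump): payoffs 4, 8 → best response Snipe.
Bidder 2 against (Jump, Honest): payoffs 6, 2 → best response Jump.
Bidder 2 against (Jump, Aggressive): payoffs 5, 2 → best response Jump.
Bidder 2 against (Jump, Jump): payoffs 7, 8 → best response Snipe.
Bidder 3 against (Aggressive, Jump): payoffs 2, 8, 1 → best response Aggressive.
Bidder 3 against (Aggressive, Snipe): payoffs 5, 0, 7 → best response Jump.
Bidder 3 against (Jump, Jump): payoffs 9, 2, 1 → best response Honest.
Bidder 3 against (Jump, Snipe): payoffs 5, 8, 7 → best response Aggressive.
Mutual best responses: (Aggressive, Jump, Aggressive); (Jump, Jump, Honest).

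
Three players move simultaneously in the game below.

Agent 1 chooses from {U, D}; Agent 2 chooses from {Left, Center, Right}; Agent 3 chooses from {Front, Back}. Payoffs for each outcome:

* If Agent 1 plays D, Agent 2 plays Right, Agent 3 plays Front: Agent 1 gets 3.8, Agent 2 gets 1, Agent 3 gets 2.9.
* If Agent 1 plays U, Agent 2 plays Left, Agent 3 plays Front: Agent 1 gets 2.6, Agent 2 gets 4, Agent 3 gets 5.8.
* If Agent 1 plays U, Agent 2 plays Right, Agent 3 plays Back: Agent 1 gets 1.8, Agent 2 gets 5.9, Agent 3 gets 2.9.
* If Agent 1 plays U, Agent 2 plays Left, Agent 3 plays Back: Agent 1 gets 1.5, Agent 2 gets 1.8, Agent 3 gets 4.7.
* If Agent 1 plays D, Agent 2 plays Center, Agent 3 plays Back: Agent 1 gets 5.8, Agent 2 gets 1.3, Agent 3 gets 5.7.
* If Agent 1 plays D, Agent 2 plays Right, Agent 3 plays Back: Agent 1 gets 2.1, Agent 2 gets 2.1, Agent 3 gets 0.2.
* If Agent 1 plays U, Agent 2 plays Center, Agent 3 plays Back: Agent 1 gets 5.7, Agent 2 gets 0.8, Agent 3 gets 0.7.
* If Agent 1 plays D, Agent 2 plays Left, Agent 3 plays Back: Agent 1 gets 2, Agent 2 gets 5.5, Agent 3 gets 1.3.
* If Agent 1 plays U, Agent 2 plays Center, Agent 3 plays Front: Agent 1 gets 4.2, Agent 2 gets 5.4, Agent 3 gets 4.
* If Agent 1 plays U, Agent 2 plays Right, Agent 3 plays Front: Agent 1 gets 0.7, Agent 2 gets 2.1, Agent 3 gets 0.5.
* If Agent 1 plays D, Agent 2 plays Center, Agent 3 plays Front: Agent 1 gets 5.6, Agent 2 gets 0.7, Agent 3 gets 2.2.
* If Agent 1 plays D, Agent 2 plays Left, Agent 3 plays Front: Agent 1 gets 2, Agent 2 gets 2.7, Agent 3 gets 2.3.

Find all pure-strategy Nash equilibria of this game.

none

Check each profile: it is a Nash equilibrium iff no player can strictly gain by switching unilaterally.
(U, Left, Front): Agent 2 can switch to Center (4 → 5.4). Not NE.
(U, Left, Back): Agent 1 can switch to D (1.5 → 2). Not NE.
(U, Center, Front): Agent 1 can switch to D (4.2 → 5.6). Not NE.
(U, Center, Back): Agent 1 can switch to D (5.7 → 5.8). Not NE.
(U, Right, Front): Agent 1 can switch to D (0.7 → 3.8). Not NE.
(U, Right, Back): Agent 1 can switch to D (1.8 → 2.1). Not NE.
(D, Left, Front): Agent 1 can switch to U (2 → 2.6). Not NE.
(D, Left, Back): Agent 3 can switch to Front (1.3 → 2.3). Not NE.
(The remaining 4 profiles each have a profitable deviation by the same check.)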